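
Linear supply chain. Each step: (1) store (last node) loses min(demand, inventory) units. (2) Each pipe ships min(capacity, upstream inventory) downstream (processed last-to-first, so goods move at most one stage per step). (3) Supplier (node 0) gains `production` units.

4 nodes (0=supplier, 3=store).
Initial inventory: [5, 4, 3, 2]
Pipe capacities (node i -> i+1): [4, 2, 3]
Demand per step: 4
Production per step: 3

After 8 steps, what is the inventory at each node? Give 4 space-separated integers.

Step 1: demand=4,sold=2 ship[2->3]=3 ship[1->2]=2 ship[0->1]=4 prod=3 -> inv=[4 6 2 3]
Step 2: demand=4,sold=3 ship[2->3]=2 ship[1->2]=2 ship[0->1]=4 prod=3 -> inv=[3 8 2 2]
Step 3: demand=4,sold=2 ship[2->3]=2 ship[1->2]=2 ship[0->1]=3 prod=3 -> inv=[3 9 2 2]
Step 4: demand=4,sold=2 ship[2->3]=2 ship[1->2]=2 ship[0->1]=3 prod=3 -> inv=[3 10 2 2]
Step 5: demand=4,sold=2 ship[2->3]=2 ship[1->2]=2 ship[0->1]=3 prod=3 -> inv=[3 11 2 2]
Step 6: demand=4,sold=2 ship[2->3]=2 ship[1->2]=2 ship[0->1]=3 prod=3 -> inv=[3 12 2 2]
Step 7: demand=4,sold=2 ship[2->3]=2 ship[1->2]=2 ship[0->1]=3 prod=3 -> inv=[3 13 2 2]
Step 8: demand=4,sold=2 ship[2->3]=2 ship[1->2]=2 ship[0->1]=3 prod=3 -> inv=[3 14 2 2]

3 14 2 2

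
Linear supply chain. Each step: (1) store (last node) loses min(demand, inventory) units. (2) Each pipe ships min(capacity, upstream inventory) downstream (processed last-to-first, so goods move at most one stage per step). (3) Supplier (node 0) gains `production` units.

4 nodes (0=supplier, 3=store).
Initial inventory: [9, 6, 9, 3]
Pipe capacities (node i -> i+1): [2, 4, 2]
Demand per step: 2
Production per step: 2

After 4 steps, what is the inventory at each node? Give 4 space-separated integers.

Step 1: demand=2,sold=2 ship[2->3]=2 ship[1->2]=4 ship[0->1]=2 prod=2 -> inv=[9 4 11 3]
Step 2: demand=2,sold=2 ship[2->3]=2 ship[1->2]=4 ship[0->1]=2 prod=2 -> inv=[9 2 13 3]
Step 3: demand=2,sold=2 ship[2->3]=2 ship[1->2]=2 ship[0->1]=2 prod=2 -> inv=[9 2 13 3]
Step 4: demand=2,sold=2 ship[2->3]=2 ship[1->2]=2 ship[0->1]=2 prod=2 -> inv=[9 2 13 3]

9 2 13 3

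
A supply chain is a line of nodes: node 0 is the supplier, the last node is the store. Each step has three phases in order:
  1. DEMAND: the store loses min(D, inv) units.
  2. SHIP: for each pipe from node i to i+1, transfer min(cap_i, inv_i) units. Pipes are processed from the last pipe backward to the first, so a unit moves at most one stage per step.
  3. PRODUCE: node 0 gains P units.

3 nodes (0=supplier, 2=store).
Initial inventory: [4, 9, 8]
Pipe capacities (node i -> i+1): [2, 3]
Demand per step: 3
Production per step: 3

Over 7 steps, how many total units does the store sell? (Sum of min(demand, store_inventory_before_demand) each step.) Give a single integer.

Answer: 21

Derivation:
Step 1: sold=3 (running total=3) -> [5 8 8]
Step 2: sold=3 (running total=6) -> [6 7 8]
Step 3: sold=3 (running total=9) -> [7 6 8]
Step 4: sold=3 (running total=12) -> [8 5 8]
Step 5: sold=3 (running total=15) -> [9 4 8]
Step 6: sold=3 (running total=18) -> [10 3 8]
Step 7: sold=3 (running total=21) -> [11 2 8]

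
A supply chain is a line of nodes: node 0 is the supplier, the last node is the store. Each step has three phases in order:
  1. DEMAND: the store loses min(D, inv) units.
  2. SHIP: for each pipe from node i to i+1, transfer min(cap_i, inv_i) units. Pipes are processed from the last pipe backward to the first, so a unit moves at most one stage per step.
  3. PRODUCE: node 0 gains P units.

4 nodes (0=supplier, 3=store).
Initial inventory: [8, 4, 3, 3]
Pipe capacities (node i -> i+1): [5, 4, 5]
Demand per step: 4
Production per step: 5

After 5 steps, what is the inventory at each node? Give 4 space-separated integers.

Step 1: demand=4,sold=3 ship[2->3]=3 ship[1->2]=4 ship[0->1]=5 prod=5 -> inv=[8 5 4 3]
Step 2: demand=4,sold=3 ship[2->3]=4 ship[1->2]=4 ship[0->1]=5 prod=5 -> inv=[8 6 4 4]
Step 3: demand=4,sold=4 ship[2->3]=4 ship[1->2]=4 ship[0->1]=5 prod=5 -> inv=[8 7 4 4]
Step 4: demand=4,sold=4 ship[2->3]=4 ship[1->2]=4 ship[0->1]=5 prod=5 -> inv=[8 8 4 4]
Step 5: demand=4,sold=4 ship[2->3]=4 ship[1->2]=4 ship[0->1]=5 prod=5 -> inv=[8 9 4 4]

8 9 4 4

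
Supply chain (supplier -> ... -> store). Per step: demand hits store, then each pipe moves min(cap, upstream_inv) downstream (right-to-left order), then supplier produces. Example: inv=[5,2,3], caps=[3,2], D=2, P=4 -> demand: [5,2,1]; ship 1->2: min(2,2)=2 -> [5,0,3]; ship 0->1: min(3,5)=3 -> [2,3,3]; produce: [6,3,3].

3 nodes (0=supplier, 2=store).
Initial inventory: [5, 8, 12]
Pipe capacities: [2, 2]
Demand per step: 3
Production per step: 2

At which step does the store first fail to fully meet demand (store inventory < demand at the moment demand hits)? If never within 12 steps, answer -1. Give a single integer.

Step 1: demand=3,sold=3 ship[1->2]=2 ship[0->1]=2 prod=2 -> [5 8 11]
Step 2: demand=3,sold=3 ship[1->2]=2 ship[0->1]=2 prod=2 -> [5 8 10]
Step 3: demand=3,sold=3 ship[1->2]=2 ship[0->1]=2 prod=2 -> [5 8 9]
Step 4: demand=3,sold=3 ship[1->2]=2 ship[0->1]=2 prod=2 -> [5 8 8]
Step 5: demand=3,sold=3 ship[1->2]=2 ship[0->1]=2 prod=2 -> [5 8 7]
Step 6: demand=3,sold=3 ship[1->2]=2 ship[0->1]=2 prod=2 -> [5 8 6]
Step 7: demand=3,sold=3 ship[1->2]=2 ship[0->1]=2 prod=2 -> [5 8 5]
Step 8: demand=3,sold=3 ship[1->2]=2 ship[0->1]=2 prod=2 -> [5 8 4]
Step 9: demand=3,sold=3 ship[1->2]=2 ship[0->1]=2 prod=2 -> [5 8 3]
Step 10: demand=3,sold=3 ship[1->2]=2 ship[0->1]=2 prod=2 -> [5 8 2]
Step 11: demand=3,sold=2 ship[1->2]=2 ship[0->1]=2 prod=2 -> [5 8 2]
Step 12: demand=3,sold=2 ship[1->2]=2 ship[0->1]=2 prod=2 -> [5 8 2]
First stockout at step 11

11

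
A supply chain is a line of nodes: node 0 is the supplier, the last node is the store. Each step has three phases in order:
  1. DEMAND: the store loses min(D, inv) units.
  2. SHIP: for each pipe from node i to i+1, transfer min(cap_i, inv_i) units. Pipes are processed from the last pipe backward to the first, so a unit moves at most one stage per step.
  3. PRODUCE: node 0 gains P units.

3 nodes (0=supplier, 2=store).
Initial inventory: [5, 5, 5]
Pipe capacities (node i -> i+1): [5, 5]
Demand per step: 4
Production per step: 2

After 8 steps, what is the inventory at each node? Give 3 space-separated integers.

Step 1: demand=4,sold=4 ship[1->2]=5 ship[0->1]=5 prod=2 -> inv=[2 5 6]
Step 2: demand=4,sold=4 ship[1->2]=5 ship[0->1]=2 prod=2 -> inv=[2 2 7]
Step 3: demand=4,sold=4 ship[1->2]=2 ship[0->1]=2 prod=2 -> inv=[2 2 5]
Step 4: demand=4,sold=4 ship[1->2]=2 ship[0->1]=2 prod=2 -> inv=[2 2 3]
Step 5: demand=4,sold=3 ship[1->2]=2 ship[0->1]=2 prod=2 -> inv=[2 2 2]
Step 6: demand=4,sold=2 ship[1->2]=2 ship[0->1]=2 prod=2 -> inv=[2 2 2]
Step 7: demand=4,sold=2 ship[1->2]=2 ship[0->1]=2 prod=2 -> inv=[2 2 2]
Step 8: demand=4,sold=2 ship[1->2]=2 ship[0->1]=2 prod=2 -> inv=[2 2 2]

2 2 2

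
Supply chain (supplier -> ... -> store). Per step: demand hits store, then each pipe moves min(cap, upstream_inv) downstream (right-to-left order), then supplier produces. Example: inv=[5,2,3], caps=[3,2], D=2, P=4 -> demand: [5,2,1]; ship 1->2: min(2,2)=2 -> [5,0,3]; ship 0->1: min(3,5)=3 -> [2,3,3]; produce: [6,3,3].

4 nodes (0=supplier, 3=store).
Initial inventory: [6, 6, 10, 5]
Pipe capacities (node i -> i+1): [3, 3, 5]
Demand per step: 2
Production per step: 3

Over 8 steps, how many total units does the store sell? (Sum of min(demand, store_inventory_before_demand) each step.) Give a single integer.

Answer: 16

Derivation:
Step 1: sold=2 (running total=2) -> [6 6 8 8]
Step 2: sold=2 (running total=4) -> [6 6 6 11]
Step 3: sold=2 (running total=6) -> [6 6 4 14]
Step 4: sold=2 (running total=8) -> [6 6 3 16]
Step 5: sold=2 (running total=10) -> [6 6 3 17]
Step 6: sold=2 (running total=12) -> [6 6 3 18]
Step 7: sold=2 (running total=14) -> [6 6 3 19]
Step 8: sold=2 (running total=16) -> [6 6 3 20]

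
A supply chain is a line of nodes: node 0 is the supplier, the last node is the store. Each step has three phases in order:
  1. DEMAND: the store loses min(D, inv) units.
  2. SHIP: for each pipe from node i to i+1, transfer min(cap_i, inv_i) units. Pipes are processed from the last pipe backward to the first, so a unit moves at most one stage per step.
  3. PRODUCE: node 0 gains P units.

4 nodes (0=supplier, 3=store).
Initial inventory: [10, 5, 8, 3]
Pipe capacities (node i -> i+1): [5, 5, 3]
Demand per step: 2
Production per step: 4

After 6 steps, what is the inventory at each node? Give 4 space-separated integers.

Step 1: demand=2,sold=2 ship[2->3]=3 ship[1->2]=5 ship[0->1]=5 prod=4 -> inv=[9 5 10 4]
Step 2: demand=2,sold=2 ship[2->3]=3 ship[1->2]=5 ship[0->1]=5 prod=4 -> inv=[8 5 12 5]
Step 3: demand=2,sold=2 ship[2->3]=3 ship[1->2]=5 ship[0->1]=5 prod=4 -> inv=[7 5 14 6]
Step 4: demand=2,sold=2 ship[2->3]=3 ship[1->2]=5 ship[0->1]=5 prod=4 -> inv=[6 5 16 7]
Step 5: demand=2,sold=2 ship[2->3]=3 ship[1->2]=5 ship[0->1]=5 prod=4 -> inv=[5 5 18 8]
Step 6: demand=2,sold=2 ship[2->3]=3 ship[1->2]=5 ship[0->1]=5 prod=4 -> inv=[4 5 20 9]

4 5 20 9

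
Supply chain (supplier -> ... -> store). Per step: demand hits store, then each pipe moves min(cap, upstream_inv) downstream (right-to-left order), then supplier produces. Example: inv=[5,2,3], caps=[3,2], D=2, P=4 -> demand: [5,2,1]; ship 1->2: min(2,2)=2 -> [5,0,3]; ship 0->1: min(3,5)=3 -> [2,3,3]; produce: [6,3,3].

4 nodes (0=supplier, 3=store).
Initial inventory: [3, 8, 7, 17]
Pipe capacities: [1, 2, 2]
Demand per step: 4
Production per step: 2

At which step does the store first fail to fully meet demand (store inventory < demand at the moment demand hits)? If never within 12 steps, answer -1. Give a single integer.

Step 1: demand=4,sold=4 ship[2->3]=2 ship[1->2]=2 ship[0->1]=1 prod=2 -> [4 7 7 15]
Step 2: demand=4,sold=4 ship[2->3]=2 ship[1->2]=2 ship[0->1]=1 prod=2 -> [5 6 7 13]
Step 3: demand=4,sold=4 ship[2->3]=2 ship[1->2]=2 ship[0->1]=1 prod=2 -> [6 5 7 11]
Step 4: demand=4,sold=4 ship[2->3]=2 ship[1->2]=2 ship[0->1]=1 prod=2 -> [7 4 7 9]
Step 5: demand=4,sold=4 ship[2->3]=2 ship[1->2]=2 ship[0->1]=1 prod=2 -> [8 3 7 7]
Step 6: demand=4,sold=4 ship[2->3]=2 ship[1->2]=2 ship[0->1]=1 prod=2 -> [9 2 7 5]
Step 7: demand=4,sold=4 ship[2->3]=2 ship[1->2]=2 ship[0->1]=1 prod=2 -> [10 1 7 3]
Step 8: demand=4,sold=3 ship[2->3]=2 ship[1->2]=1 ship[0->1]=1 prod=2 -> [11 1 6 2]
Step 9: demand=4,sold=2 ship[2->3]=2 ship[1->2]=1 ship[0->1]=1 prod=2 -> [12 1 5 2]
Step 10: demand=4,sold=2 ship[2->3]=2 ship[1->2]=1 ship[0->1]=1 prod=2 -> [13 1 4 2]
Step 11: demand=4,sold=2 ship[2->3]=2 ship[1->2]=1 ship[0->1]=1 prod=2 -> [14 1 3 2]
Step 12: demand=4,sold=2 ship[2->3]=2 ship[1->2]=1 ship[0->1]=1 prod=2 -> [15 1 2 2]
First stockout at step 8

8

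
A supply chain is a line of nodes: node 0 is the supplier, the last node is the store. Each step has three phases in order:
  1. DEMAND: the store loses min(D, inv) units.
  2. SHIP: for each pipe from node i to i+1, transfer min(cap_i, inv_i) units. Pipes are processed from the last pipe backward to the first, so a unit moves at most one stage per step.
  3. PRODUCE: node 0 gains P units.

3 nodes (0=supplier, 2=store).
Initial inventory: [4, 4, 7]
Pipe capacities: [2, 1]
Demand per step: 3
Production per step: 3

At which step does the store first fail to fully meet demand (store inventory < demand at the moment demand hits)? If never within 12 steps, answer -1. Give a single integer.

Step 1: demand=3,sold=3 ship[1->2]=1 ship[0->1]=2 prod=3 -> [5 5 5]
Step 2: demand=3,sold=3 ship[1->2]=1 ship[0->1]=2 prod=3 -> [6 6 3]
Step 3: demand=3,sold=3 ship[1->2]=1 ship[0->1]=2 prod=3 -> [7 7 1]
Step 4: demand=3,sold=1 ship[1->2]=1 ship[0->1]=2 prod=3 -> [8 8 1]
Step 5: demand=3,sold=1 ship[1->2]=1 ship[0->1]=2 prod=3 -> [9 9 1]
Step 6: demand=3,sold=1 ship[1->2]=1 ship[0->1]=2 prod=3 -> [10 10 1]
Step 7: demand=3,sold=1 ship[1->2]=1 ship[0->1]=2 prod=3 -> [11 11 1]
Step 8: demand=3,sold=1 ship[1->2]=1 ship[0->1]=2 prod=3 -> [12 12 1]
Step 9: demand=3,sold=1 ship[1->2]=1 ship[0->1]=2 prod=3 -> [13 13 1]
Step 10: demand=3,sold=1 ship[1->2]=1 ship[0->1]=2 prod=3 -> [14 14 1]
Step 11: demand=3,sold=1 ship[1->2]=1 ship[0->1]=2 prod=3 -> [15 15 1]
Step 12: demand=3,sold=1 ship[1->2]=1 ship[0->1]=2 prod=3 -> [16 16 1]
First stockout at step 4

4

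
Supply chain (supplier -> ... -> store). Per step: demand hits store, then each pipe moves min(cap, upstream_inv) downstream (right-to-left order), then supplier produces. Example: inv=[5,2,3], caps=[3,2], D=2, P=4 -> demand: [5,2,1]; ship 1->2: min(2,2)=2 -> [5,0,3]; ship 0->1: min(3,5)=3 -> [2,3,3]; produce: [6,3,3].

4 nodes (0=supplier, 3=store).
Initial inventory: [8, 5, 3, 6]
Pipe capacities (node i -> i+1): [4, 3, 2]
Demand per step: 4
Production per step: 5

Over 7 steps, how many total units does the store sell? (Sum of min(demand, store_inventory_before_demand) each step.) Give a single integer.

Answer: 18

Derivation:
Step 1: sold=4 (running total=4) -> [9 6 4 4]
Step 2: sold=4 (running total=8) -> [10 7 5 2]
Step 3: sold=2 (running total=10) -> [11 8 6 2]
Step 4: sold=2 (running total=12) -> [12 9 7 2]
Step 5: sold=2 (running total=14) -> [13 10 8 2]
Step 6: sold=2 (running total=16) -> [14 11 9 2]
Step 7: sold=2 (running total=18) -> [15 12 10 2]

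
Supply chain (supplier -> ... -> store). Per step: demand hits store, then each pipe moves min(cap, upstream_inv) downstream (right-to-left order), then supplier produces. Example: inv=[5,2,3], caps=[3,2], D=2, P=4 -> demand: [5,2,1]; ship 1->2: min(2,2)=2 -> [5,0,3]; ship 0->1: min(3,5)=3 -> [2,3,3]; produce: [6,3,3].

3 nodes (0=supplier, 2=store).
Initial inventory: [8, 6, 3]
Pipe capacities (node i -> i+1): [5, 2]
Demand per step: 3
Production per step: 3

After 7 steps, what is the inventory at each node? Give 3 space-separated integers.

Step 1: demand=3,sold=3 ship[1->2]=2 ship[0->1]=5 prod=3 -> inv=[6 9 2]
Step 2: demand=3,sold=2 ship[1->2]=2 ship[0->1]=5 prod=3 -> inv=[4 12 2]
Step 3: demand=3,sold=2 ship[1->2]=2 ship[0->1]=4 prod=3 -> inv=[3 14 2]
Step 4: demand=3,sold=2 ship[1->2]=2 ship[0->1]=3 prod=3 -> inv=[3 15 2]
Step 5: demand=3,sold=2 ship[1->2]=2 ship[0->1]=3 prod=3 -> inv=[3 16 2]
Step 6: demand=3,sold=2 ship[1->2]=2 ship[0->1]=3 prod=3 -> inv=[3 17 2]
Step 7: demand=3,sold=2 ship[1->2]=2 ship[0->1]=3 prod=3 -> inv=[3 18 2]

3 18 2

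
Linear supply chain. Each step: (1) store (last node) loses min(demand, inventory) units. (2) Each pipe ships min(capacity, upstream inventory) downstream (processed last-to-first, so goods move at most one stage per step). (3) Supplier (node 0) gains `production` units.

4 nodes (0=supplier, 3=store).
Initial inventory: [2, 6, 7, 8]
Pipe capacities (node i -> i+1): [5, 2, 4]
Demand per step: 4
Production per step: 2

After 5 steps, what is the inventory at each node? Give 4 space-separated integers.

Step 1: demand=4,sold=4 ship[2->3]=4 ship[1->2]=2 ship[0->1]=2 prod=2 -> inv=[2 6 5 8]
Step 2: demand=4,sold=4 ship[2->3]=4 ship[1->2]=2 ship[0->1]=2 prod=2 -> inv=[2 6 3 8]
Step 3: demand=4,sold=4 ship[2->3]=3 ship[1->2]=2 ship[0->1]=2 prod=2 -> inv=[2 6 2 7]
Step 4: demand=4,sold=4 ship[2->3]=2 ship[1->2]=2 ship[0->1]=2 prod=2 -> inv=[2 6 2 5]
Step 5: demand=4,sold=4 ship[2->3]=2 ship[1->2]=2 ship[0->1]=2 prod=2 -> inv=[2 6 2 3]

2 6 2 3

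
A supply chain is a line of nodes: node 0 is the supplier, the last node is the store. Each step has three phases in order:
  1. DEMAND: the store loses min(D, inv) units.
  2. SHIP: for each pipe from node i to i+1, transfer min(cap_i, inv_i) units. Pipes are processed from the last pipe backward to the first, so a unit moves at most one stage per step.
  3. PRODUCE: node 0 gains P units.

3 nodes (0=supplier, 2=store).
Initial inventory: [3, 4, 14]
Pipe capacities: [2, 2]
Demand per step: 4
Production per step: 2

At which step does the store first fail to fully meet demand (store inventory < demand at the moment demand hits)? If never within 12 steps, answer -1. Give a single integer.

Step 1: demand=4,sold=4 ship[1->2]=2 ship[0->1]=2 prod=2 -> [3 4 12]
Step 2: demand=4,sold=4 ship[1->2]=2 ship[0->1]=2 prod=2 -> [3 4 10]
Step 3: demand=4,sold=4 ship[1->2]=2 ship[0->1]=2 prod=2 -> [3 4 8]
Step 4: demand=4,sold=4 ship[1->2]=2 ship[0->1]=2 prod=2 -> [3 4 6]
Step 5: demand=4,sold=4 ship[1->2]=2 ship[0->1]=2 prod=2 -> [3 4 4]
Step 6: demand=4,sold=4 ship[1->2]=2 ship[0->1]=2 prod=2 -> [3 4 2]
Step 7: demand=4,sold=2 ship[1->2]=2 ship[0->1]=2 prod=2 -> [3 4 2]
Step 8: demand=4,sold=2 ship[1->2]=2 ship[0->1]=2 prod=2 -> [3 4 2]
Step 9: demand=4,sold=2 ship[1->2]=2 ship[0->1]=2 prod=2 -> [3 4 2]
Step 10: demand=4,sold=2 ship[1->2]=2 ship[0->1]=2 prod=2 -> [3 4 2]
Step 11: demand=4,sold=2 ship[1->2]=2 ship[0->1]=2 prod=2 -> [3 4 2]
Step 12: demand=4,sold=2 ship[1->2]=2 ship[0->1]=2 prod=2 -> [3 4 2]
First stockout at step 7

7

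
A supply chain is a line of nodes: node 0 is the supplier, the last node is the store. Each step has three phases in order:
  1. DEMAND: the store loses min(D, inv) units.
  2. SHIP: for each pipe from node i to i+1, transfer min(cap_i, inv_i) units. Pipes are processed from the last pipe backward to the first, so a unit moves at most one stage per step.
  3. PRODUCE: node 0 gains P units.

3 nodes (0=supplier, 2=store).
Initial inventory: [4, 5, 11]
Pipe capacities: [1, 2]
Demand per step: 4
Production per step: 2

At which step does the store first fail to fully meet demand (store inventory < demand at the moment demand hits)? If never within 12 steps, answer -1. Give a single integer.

Step 1: demand=4,sold=4 ship[1->2]=2 ship[0->1]=1 prod=2 -> [5 4 9]
Step 2: demand=4,sold=4 ship[1->2]=2 ship[0->1]=1 prod=2 -> [6 3 7]
Step 3: demand=4,sold=4 ship[1->2]=2 ship[0->1]=1 prod=2 -> [7 2 5]
Step 4: demand=4,sold=4 ship[1->2]=2 ship[0->1]=1 prod=2 -> [8 1 3]
Step 5: demand=4,sold=3 ship[1->2]=1 ship[0->1]=1 prod=2 -> [9 1 1]
Step 6: demand=4,sold=1 ship[1->2]=1 ship[0->1]=1 prod=2 -> [10 1 1]
Step 7: demand=4,sold=1 ship[1->2]=1 ship[0->1]=1 prod=2 -> [11 1 1]
Step 8: demand=4,sold=1 ship[1->2]=1 ship[0->1]=1 prod=2 -> [12 1 1]
Step 9: demand=4,sold=1 ship[1->2]=1 ship[0->1]=1 prod=2 -> [13 1 1]
Step 10: demand=4,sold=1 ship[1->2]=1 ship[0->1]=1 prod=2 -> [14 1 1]
Step 11: demand=4,sold=1 ship[1->2]=1 ship[0->1]=1 prod=2 -> [15 1 1]
Step 12: demand=4,sold=1 ship[1->2]=1 ship[0->1]=1 prod=2 -> [16 1 1]
First stockout at step 5

5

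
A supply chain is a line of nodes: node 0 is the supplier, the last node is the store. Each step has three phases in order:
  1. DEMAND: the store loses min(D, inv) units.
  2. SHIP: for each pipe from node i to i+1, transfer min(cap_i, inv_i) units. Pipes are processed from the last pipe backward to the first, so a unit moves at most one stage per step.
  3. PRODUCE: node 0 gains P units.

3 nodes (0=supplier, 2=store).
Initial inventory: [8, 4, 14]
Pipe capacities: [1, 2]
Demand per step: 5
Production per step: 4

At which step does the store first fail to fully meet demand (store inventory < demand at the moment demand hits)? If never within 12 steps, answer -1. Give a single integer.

Step 1: demand=5,sold=5 ship[1->2]=2 ship[0->1]=1 prod=4 -> [11 3 11]
Step 2: demand=5,sold=5 ship[1->2]=2 ship[0->1]=1 prod=4 -> [14 2 8]
Step 3: demand=5,sold=5 ship[1->2]=2 ship[0->1]=1 prod=4 -> [17 1 5]
Step 4: demand=5,sold=5 ship[1->2]=1 ship[0->1]=1 prod=4 -> [20 1 1]
Step 5: demand=5,sold=1 ship[1->2]=1 ship[0->1]=1 prod=4 -> [23 1 1]
Step 6: demand=5,sold=1 ship[1->2]=1 ship[0->1]=1 prod=4 -> [26 1 1]
Step 7: demand=5,sold=1 ship[1->2]=1 ship[0->1]=1 prod=4 -> [29 1 1]
Step 8: demand=5,sold=1 ship[1->2]=1 ship[0->1]=1 prod=4 -> [32 1 1]
Step 9: demand=5,sold=1 ship[1->2]=1 ship[0->1]=1 prod=4 -> [35 1 1]
Step 10: demand=5,sold=1 ship[1->2]=1 ship[0->1]=1 prod=4 -> [38 1 1]
Step 11: demand=5,sold=1 ship[1->2]=1 ship[0->1]=1 prod=4 -> [41 1 1]
Step 12: demand=5,sold=1 ship[1->2]=1 ship[0->1]=1 prod=4 -> [44 1 1]
First stockout at step 5

5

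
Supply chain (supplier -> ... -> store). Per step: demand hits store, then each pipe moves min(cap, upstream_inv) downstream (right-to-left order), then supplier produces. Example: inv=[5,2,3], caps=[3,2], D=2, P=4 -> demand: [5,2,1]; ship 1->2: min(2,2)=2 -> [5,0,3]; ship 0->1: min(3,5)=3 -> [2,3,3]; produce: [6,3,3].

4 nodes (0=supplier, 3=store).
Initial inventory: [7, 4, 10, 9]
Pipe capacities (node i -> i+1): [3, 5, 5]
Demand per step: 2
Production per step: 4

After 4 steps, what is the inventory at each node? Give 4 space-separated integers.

Step 1: demand=2,sold=2 ship[2->3]=5 ship[1->2]=4 ship[0->1]=3 prod=4 -> inv=[8 3 9 12]
Step 2: demand=2,sold=2 ship[2->3]=5 ship[1->2]=3 ship[0->1]=3 prod=4 -> inv=[9 3 7 15]
Step 3: demand=2,sold=2 ship[2->3]=5 ship[1->2]=3 ship[0->1]=3 prod=4 -> inv=[10 3 5 18]
Step 4: demand=2,sold=2 ship[2->3]=5 ship[1->2]=3 ship[0->1]=3 prod=4 -> inv=[11 3 3 21]

11 3 3 21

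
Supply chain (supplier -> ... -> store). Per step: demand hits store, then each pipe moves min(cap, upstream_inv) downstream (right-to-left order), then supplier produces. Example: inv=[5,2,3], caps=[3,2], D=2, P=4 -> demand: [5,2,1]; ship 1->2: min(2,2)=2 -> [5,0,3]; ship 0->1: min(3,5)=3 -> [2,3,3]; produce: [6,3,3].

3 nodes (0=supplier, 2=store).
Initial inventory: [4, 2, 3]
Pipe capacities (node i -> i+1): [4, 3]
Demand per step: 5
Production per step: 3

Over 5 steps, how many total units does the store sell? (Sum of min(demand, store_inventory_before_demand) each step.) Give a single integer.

Step 1: sold=3 (running total=3) -> [3 4 2]
Step 2: sold=2 (running total=5) -> [3 4 3]
Step 3: sold=3 (running total=8) -> [3 4 3]
Step 4: sold=3 (running total=11) -> [3 4 3]
Step 5: sold=3 (running total=14) -> [3 4 3]

Answer: 14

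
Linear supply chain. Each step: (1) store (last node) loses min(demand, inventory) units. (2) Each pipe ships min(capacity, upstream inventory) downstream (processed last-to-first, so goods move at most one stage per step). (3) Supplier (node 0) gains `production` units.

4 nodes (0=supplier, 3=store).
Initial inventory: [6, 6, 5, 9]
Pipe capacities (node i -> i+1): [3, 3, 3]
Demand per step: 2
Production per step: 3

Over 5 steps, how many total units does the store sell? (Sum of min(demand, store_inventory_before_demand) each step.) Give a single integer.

Answer: 10

Derivation:
Step 1: sold=2 (running total=2) -> [6 6 5 10]
Step 2: sold=2 (running total=4) -> [6 6 5 11]
Step 3: sold=2 (running total=6) -> [6 6 5 12]
Step 4: sold=2 (running total=8) -> [6 6 5 13]
Step 5: sold=2 (running total=10) -> [6 6 5 14]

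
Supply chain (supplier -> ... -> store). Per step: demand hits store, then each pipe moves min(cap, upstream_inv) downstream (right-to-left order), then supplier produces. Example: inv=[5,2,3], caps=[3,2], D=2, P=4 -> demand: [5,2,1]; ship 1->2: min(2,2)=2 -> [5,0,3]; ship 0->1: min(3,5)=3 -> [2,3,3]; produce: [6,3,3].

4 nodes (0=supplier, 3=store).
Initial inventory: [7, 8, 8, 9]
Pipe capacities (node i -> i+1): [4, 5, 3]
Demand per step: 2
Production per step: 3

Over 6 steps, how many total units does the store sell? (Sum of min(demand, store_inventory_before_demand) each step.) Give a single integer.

Answer: 12

Derivation:
Step 1: sold=2 (running total=2) -> [6 7 10 10]
Step 2: sold=2 (running total=4) -> [5 6 12 11]
Step 3: sold=2 (running total=6) -> [4 5 14 12]
Step 4: sold=2 (running total=8) -> [3 4 16 13]
Step 5: sold=2 (running total=10) -> [3 3 17 14]
Step 6: sold=2 (running total=12) -> [3 3 17 15]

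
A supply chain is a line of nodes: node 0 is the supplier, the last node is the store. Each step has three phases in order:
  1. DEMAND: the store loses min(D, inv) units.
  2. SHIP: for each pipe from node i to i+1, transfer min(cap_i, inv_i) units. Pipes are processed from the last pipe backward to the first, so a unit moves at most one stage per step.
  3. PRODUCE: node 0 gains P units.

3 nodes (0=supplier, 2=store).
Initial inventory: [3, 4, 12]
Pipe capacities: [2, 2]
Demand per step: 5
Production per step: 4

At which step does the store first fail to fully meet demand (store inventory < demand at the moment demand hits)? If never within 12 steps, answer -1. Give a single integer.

Step 1: demand=5,sold=5 ship[1->2]=2 ship[0->1]=2 prod=4 -> [5 4 9]
Step 2: demand=5,sold=5 ship[1->2]=2 ship[0->1]=2 prod=4 -> [7 4 6]
Step 3: demand=5,sold=5 ship[1->2]=2 ship[0->1]=2 prod=4 -> [9 4 3]
Step 4: demand=5,sold=3 ship[1->2]=2 ship[0->1]=2 prod=4 -> [11 4 2]
Step 5: demand=5,sold=2 ship[1->2]=2 ship[0->1]=2 prod=4 -> [13 4 2]
Step 6: demand=5,sold=2 ship[1->2]=2 ship[0->1]=2 prod=4 -> [15 4 2]
Step 7: demand=5,sold=2 ship[1->2]=2 ship[0->1]=2 prod=4 -> [17 4 2]
Step 8: demand=5,sold=2 ship[1->2]=2 ship[0->1]=2 prod=4 -> [19 4 2]
Step 9: demand=5,sold=2 ship[1->2]=2 ship[0->1]=2 prod=4 -> [21 4 2]
Step 10: demand=5,sold=2 ship[1->2]=2 ship[0->1]=2 prod=4 -> [23 4 2]
Step 11: demand=5,sold=2 ship[1->2]=2 ship[0->1]=2 prod=4 -> [25 4 2]
Step 12: demand=5,sold=2 ship[1->2]=2 ship[0->1]=2 prod=4 -> [27 4 2]
First stockout at step 4

4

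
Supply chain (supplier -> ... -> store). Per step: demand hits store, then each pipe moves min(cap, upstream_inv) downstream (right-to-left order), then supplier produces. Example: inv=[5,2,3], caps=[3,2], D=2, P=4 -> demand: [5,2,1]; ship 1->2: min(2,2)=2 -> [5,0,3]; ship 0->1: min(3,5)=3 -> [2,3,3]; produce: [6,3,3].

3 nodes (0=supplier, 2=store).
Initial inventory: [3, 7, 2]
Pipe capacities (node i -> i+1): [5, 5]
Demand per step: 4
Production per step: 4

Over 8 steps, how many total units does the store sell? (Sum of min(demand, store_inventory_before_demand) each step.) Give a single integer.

Step 1: sold=2 (running total=2) -> [4 5 5]
Step 2: sold=4 (running total=6) -> [4 4 6]
Step 3: sold=4 (running total=10) -> [4 4 6]
Step 4: sold=4 (running total=14) -> [4 4 6]
Step 5: sold=4 (running total=18) -> [4 4 6]
Step 6: sold=4 (running total=22) -> [4 4 6]
Step 7: sold=4 (running total=26) -> [4 4 6]
Step 8: sold=4 (running total=30) -> [4 4 6]

Answer: 30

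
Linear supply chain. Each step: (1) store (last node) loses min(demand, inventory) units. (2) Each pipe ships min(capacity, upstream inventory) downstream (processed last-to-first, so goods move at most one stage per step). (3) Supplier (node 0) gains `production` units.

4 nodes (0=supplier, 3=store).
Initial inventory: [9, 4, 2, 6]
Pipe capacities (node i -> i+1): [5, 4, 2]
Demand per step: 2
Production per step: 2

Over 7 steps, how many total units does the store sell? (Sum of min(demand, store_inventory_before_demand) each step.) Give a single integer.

Step 1: sold=2 (running total=2) -> [6 5 4 6]
Step 2: sold=2 (running total=4) -> [3 6 6 6]
Step 3: sold=2 (running total=6) -> [2 5 8 6]
Step 4: sold=2 (running total=8) -> [2 3 10 6]
Step 5: sold=2 (running total=10) -> [2 2 11 6]
Step 6: sold=2 (running total=12) -> [2 2 11 6]
Step 7: sold=2 (running total=14) -> [2 2 11 6]

Answer: 14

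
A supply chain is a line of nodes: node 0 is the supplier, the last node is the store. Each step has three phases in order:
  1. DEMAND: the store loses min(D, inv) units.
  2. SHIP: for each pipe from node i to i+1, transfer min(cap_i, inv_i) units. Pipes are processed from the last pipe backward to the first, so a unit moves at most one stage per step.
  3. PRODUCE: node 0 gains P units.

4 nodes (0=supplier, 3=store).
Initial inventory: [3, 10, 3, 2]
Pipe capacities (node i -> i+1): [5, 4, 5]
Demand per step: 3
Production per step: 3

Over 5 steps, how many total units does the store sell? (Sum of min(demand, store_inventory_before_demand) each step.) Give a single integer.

Step 1: sold=2 (running total=2) -> [3 9 4 3]
Step 2: sold=3 (running total=5) -> [3 8 4 4]
Step 3: sold=3 (running total=8) -> [3 7 4 5]
Step 4: sold=3 (running total=11) -> [3 6 4 6]
Step 5: sold=3 (running total=14) -> [3 5 4 7]

Answer: 14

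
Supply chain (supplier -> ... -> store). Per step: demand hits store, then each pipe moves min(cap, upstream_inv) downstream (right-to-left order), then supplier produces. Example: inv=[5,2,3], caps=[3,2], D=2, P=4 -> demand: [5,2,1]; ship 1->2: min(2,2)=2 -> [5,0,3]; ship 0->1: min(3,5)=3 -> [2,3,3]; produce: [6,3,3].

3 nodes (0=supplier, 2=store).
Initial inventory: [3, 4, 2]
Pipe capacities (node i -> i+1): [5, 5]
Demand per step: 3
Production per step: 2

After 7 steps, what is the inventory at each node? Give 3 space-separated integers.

Step 1: demand=3,sold=2 ship[1->2]=4 ship[0->1]=3 prod=2 -> inv=[2 3 4]
Step 2: demand=3,sold=3 ship[1->2]=3 ship[0->1]=2 prod=2 -> inv=[2 2 4]
Step 3: demand=3,sold=3 ship[1->2]=2 ship[0->1]=2 prod=2 -> inv=[2 2 3]
Step 4: demand=3,sold=3 ship[1->2]=2 ship[0->1]=2 prod=2 -> inv=[2 2 2]
Step 5: demand=3,sold=2 ship[1->2]=2 ship[0->1]=2 prod=2 -> inv=[2 2 2]
Step 6: demand=3,sold=2 ship[1->2]=2 ship[0->1]=2 prod=2 -> inv=[2 2 2]
Step 7: demand=3,sold=2 ship[1->2]=2 ship[0->1]=2 prod=2 -> inv=[2 2 2]

2 2 2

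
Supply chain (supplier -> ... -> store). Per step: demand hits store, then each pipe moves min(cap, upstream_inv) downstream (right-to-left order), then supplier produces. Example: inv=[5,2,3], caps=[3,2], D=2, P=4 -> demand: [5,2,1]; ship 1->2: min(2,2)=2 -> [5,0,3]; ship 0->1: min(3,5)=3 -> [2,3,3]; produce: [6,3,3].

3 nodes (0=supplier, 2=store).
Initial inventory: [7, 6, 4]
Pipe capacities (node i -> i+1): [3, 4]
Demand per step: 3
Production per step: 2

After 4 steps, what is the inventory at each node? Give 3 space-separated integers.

Step 1: demand=3,sold=3 ship[1->2]=4 ship[0->1]=3 prod=2 -> inv=[6 5 5]
Step 2: demand=3,sold=3 ship[1->2]=4 ship[0->1]=3 prod=2 -> inv=[5 4 6]
Step 3: demand=3,sold=3 ship[1->2]=4 ship[0->1]=3 prod=2 -> inv=[4 3 7]
Step 4: demand=3,sold=3 ship[1->2]=3 ship[0->1]=3 prod=2 -> inv=[3 3 7]

3 3 7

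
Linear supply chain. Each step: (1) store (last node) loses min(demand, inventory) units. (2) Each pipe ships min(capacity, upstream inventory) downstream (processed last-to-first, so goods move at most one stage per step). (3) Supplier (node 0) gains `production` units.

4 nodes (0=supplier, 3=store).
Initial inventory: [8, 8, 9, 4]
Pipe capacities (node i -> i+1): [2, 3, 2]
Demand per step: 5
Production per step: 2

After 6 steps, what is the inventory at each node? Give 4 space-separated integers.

Step 1: demand=5,sold=4 ship[2->3]=2 ship[1->2]=3 ship[0->1]=2 prod=2 -> inv=[8 7 10 2]
Step 2: demand=5,sold=2 ship[2->3]=2 ship[1->2]=3 ship[0->1]=2 prod=2 -> inv=[8 6 11 2]
Step 3: demand=5,sold=2 ship[2->3]=2 ship[1->2]=3 ship[0->1]=2 prod=2 -> inv=[8 5 12 2]
Step 4: demand=5,sold=2 ship[2->3]=2 ship[1->2]=3 ship[0->1]=2 prod=2 -> inv=[8 4 13 2]
Step 5: demand=5,sold=2 ship[2->3]=2 ship[1->2]=3 ship[0->1]=2 prod=2 -> inv=[8 3 14 2]
Step 6: demand=5,sold=2 ship[2->3]=2 ship[1->2]=3 ship[0->1]=2 prod=2 -> inv=[8 2 15 2]

8 2 15 2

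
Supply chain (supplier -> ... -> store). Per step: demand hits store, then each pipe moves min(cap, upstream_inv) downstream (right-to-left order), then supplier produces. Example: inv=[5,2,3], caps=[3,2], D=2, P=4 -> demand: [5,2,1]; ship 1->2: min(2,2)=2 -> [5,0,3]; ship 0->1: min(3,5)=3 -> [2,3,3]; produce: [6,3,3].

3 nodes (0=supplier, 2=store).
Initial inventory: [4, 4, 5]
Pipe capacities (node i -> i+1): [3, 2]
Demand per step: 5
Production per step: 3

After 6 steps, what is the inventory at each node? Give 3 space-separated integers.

Step 1: demand=5,sold=5 ship[1->2]=2 ship[0->1]=3 prod=3 -> inv=[4 5 2]
Step 2: demand=5,sold=2 ship[1->2]=2 ship[0->1]=3 prod=3 -> inv=[4 6 2]
Step 3: demand=5,sold=2 ship[1->2]=2 ship[0->1]=3 prod=3 -> inv=[4 7 2]
Step 4: demand=5,sold=2 ship[1->2]=2 ship[0->1]=3 prod=3 -> inv=[4 8 2]
Step 5: demand=5,sold=2 ship[1->2]=2 ship[0->1]=3 prod=3 -> inv=[4 9 2]
Step 6: demand=5,sold=2 ship[1->2]=2 ship[0->1]=3 prod=3 -> inv=[4 10 2]

4 10 2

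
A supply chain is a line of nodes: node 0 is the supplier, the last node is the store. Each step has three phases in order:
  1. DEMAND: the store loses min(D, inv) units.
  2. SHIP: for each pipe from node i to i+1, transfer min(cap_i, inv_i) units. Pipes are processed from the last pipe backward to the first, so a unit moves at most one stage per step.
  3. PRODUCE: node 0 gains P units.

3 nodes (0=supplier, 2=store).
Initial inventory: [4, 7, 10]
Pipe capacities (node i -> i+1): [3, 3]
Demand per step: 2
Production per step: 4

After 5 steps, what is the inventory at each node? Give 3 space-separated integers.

Step 1: demand=2,sold=2 ship[1->2]=3 ship[0->1]=3 prod=4 -> inv=[5 7 11]
Step 2: demand=2,sold=2 ship[1->2]=3 ship[0->1]=3 prod=4 -> inv=[6 7 12]
Step 3: demand=2,sold=2 ship[1->2]=3 ship[0->1]=3 prod=4 -> inv=[7 7 13]
Step 4: demand=2,sold=2 ship[1->2]=3 ship[0->1]=3 prod=4 -> inv=[8 7 14]
Step 5: demand=2,sold=2 ship[1->2]=3 ship[0->1]=3 prod=4 -> inv=[9 7 15]

9 7 15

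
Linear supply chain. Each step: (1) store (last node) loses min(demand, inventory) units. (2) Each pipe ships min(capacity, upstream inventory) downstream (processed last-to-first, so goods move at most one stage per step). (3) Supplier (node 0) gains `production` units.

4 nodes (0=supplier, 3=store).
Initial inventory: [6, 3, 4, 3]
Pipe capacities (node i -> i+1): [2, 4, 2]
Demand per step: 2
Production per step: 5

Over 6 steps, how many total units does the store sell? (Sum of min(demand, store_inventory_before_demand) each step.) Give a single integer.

Answer: 12

Derivation:
Step 1: sold=2 (running total=2) -> [9 2 5 3]
Step 2: sold=2 (running total=4) -> [12 2 5 3]
Step 3: sold=2 (running total=6) -> [15 2 5 3]
Step 4: sold=2 (running total=8) -> [18 2 5 3]
Step 5: sold=2 (running total=10) -> [21 2 5 3]
Step 6: sold=2 (running total=12) -> [24 2 5 3]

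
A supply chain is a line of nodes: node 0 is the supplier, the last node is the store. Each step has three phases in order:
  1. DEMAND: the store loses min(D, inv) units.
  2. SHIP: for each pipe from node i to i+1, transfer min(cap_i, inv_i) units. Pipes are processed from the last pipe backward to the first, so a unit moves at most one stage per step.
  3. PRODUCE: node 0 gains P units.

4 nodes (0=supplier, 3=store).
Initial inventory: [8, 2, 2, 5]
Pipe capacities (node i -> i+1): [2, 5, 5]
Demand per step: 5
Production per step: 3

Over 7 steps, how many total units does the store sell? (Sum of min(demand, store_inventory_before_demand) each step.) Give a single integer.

Step 1: sold=5 (running total=5) -> [9 2 2 2]
Step 2: sold=2 (running total=7) -> [10 2 2 2]
Step 3: sold=2 (running total=9) -> [11 2 2 2]
Step 4: sold=2 (running total=11) -> [12 2 2 2]
Step 5: sold=2 (running total=13) -> [13 2 2 2]
Step 6: sold=2 (running total=15) -> [14 2 2 2]
Step 7: sold=2 (running total=17) -> [15 2 2 2]

Answer: 17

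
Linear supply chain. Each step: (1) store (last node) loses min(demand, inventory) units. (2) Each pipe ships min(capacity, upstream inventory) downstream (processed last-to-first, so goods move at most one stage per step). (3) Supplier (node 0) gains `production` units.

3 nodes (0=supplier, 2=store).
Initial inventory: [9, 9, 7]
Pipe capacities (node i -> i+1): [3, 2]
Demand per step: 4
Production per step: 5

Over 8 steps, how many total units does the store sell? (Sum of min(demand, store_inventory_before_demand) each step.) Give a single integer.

Answer: 21

Derivation:
Step 1: sold=4 (running total=4) -> [11 10 5]
Step 2: sold=4 (running total=8) -> [13 11 3]
Step 3: sold=3 (running total=11) -> [15 12 2]
Step 4: sold=2 (running total=13) -> [17 13 2]
Step 5: sold=2 (running total=15) -> [19 14 2]
Step 6: sold=2 (running total=17) -> [21 15 2]
Step 7: sold=2 (running total=19) -> [23 16 2]
Step 8: sold=2 (running total=21) -> [25 17 2]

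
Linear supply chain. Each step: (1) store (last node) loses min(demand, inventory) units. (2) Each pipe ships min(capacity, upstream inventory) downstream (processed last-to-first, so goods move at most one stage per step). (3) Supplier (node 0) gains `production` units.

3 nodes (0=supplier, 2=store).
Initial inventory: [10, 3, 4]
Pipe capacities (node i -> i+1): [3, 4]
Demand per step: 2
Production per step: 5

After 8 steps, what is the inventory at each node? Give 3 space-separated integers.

Step 1: demand=2,sold=2 ship[1->2]=3 ship[0->1]=3 prod=5 -> inv=[12 3 5]
Step 2: demand=2,sold=2 ship[1->2]=3 ship[0->1]=3 prod=5 -> inv=[14 3 6]
Step 3: demand=2,sold=2 ship[1->2]=3 ship[0->1]=3 prod=5 -> inv=[16 3 7]
Step 4: demand=2,sold=2 ship[1->2]=3 ship[0->1]=3 prod=5 -> inv=[18 3 8]
Step 5: demand=2,sold=2 ship[1->2]=3 ship[0->1]=3 prod=5 -> inv=[20 3 9]
Step 6: demand=2,sold=2 ship[1->2]=3 ship[0->1]=3 prod=5 -> inv=[22 3 10]
Step 7: demand=2,sold=2 ship[1->2]=3 ship[0->1]=3 prod=5 -> inv=[24 3 11]
Step 8: demand=2,sold=2 ship[1->2]=3 ship[0->1]=3 prod=5 -> inv=[26 3 12]

26 3 12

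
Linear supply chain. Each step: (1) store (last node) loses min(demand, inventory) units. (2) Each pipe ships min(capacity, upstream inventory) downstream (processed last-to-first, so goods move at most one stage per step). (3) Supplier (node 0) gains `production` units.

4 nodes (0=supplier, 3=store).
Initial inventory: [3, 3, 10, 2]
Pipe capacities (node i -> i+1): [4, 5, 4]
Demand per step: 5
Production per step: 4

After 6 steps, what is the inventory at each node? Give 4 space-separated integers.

Step 1: demand=5,sold=2 ship[2->3]=4 ship[1->2]=3 ship[0->1]=3 prod=4 -> inv=[4 3 9 4]
Step 2: demand=5,sold=4 ship[2->3]=4 ship[1->2]=3 ship[0->1]=4 prod=4 -> inv=[4 4 8 4]
Step 3: demand=5,sold=4 ship[2->3]=4 ship[1->2]=4 ship[0->1]=4 prod=4 -> inv=[4 4 8 4]
Step 4: demand=5,sold=4 ship[2->3]=4 ship[1->2]=4 ship[0->1]=4 prod=4 -> inv=[4 4 8 4]
Step 5: demand=5,sold=4 ship[2->3]=4 ship[1->2]=4 ship[0->1]=4 prod=4 -> inv=[4 4 8 4]
Step 6: demand=5,sold=4 ship[2->3]=4 ship[1->2]=4 ship[0->1]=4 prod=4 -> inv=[4 4 8 4]

4 4 8 4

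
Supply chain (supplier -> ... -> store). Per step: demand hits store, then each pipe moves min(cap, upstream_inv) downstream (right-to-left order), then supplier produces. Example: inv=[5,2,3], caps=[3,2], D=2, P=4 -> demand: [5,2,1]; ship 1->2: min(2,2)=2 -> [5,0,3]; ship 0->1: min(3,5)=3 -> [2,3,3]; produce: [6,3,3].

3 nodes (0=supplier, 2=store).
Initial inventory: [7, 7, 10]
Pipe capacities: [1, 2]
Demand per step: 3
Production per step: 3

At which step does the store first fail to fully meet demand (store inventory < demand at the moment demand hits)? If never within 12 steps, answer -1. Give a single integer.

Step 1: demand=3,sold=3 ship[1->2]=2 ship[0->1]=1 prod=3 -> [9 6 9]
Step 2: demand=3,sold=3 ship[1->2]=2 ship[0->1]=1 prod=3 -> [11 5 8]
Step 3: demand=3,sold=3 ship[1->2]=2 ship[0->1]=1 prod=3 -> [13 4 7]
Step 4: demand=3,sold=3 ship[1->2]=2 ship[0->1]=1 prod=3 -> [15 3 6]
Step 5: demand=3,sold=3 ship[1->2]=2 ship[0->1]=1 prod=3 -> [17 2 5]
Step 6: demand=3,sold=3 ship[1->2]=2 ship[0->1]=1 prod=3 -> [19 1 4]
Step 7: demand=3,sold=3 ship[1->2]=1 ship[0->1]=1 prod=3 -> [21 1 2]
Step 8: demand=3,sold=2 ship[1->2]=1 ship[0->1]=1 prod=3 -> [23 1 1]
Step 9: demand=3,sold=1 ship[1->2]=1 ship[0->1]=1 prod=3 -> [25 1 1]
Step 10: demand=3,sold=1 ship[1->2]=1 ship[0->1]=1 prod=3 -> [27 1 1]
Step 11: demand=3,sold=1 ship[1->2]=1 ship[0->1]=1 prod=3 -> [29 1 1]
Step 12: demand=3,sold=1 ship[1->2]=1 ship[0->1]=1 prod=3 -> [31 1 1]
First stockout at step 8

8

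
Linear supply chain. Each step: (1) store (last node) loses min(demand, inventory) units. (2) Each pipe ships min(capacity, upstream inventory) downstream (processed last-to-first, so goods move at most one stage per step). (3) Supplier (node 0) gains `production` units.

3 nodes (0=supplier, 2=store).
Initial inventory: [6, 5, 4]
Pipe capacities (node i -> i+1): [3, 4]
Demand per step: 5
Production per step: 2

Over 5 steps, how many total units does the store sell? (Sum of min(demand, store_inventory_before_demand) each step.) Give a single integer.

Answer: 18

Derivation:
Step 1: sold=4 (running total=4) -> [5 4 4]
Step 2: sold=4 (running total=8) -> [4 3 4]
Step 3: sold=4 (running total=12) -> [3 3 3]
Step 4: sold=3 (running total=15) -> [2 3 3]
Step 5: sold=3 (running total=18) -> [2 2 3]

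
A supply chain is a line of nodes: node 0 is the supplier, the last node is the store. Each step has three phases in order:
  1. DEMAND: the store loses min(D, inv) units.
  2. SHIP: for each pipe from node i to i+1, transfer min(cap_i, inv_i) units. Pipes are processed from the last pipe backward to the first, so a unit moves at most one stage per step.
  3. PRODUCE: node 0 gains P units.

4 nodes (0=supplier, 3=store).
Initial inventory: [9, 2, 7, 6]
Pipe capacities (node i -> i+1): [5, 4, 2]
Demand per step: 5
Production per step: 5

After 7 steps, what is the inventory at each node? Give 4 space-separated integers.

Step 1: demand=5,sold=5 ship[2->3]=2 ship[1->2]=2 ship[0->1]=5 prod=5 -> inv=[9 5 7 3]
Step 2: demand=5,sold=3 ship[2->3]=2 ship[1->2]=4 ship[0->1]=5 prod=5 -> inv=[9 6 9 2]
Step 3: demand=5,sold=2 ship[2->3]=2 ship[1->2]=4 ship[0->1]=5 prod=5 -> inv=[9 7 11 2]
Step 4: demand=5,sold=2 ship[2->3]=2 ship[1->2]=4 ship[0->1]=5 prod=5 -> inv=[9 8 13 2]
Step 5: demand=5,sold=2 ship[2->3]=2 ship[1->2]=4 ship[0->1]=5 prod=5 -> inv=[9 9 15 2]
Step 6: demand=5,sold=2 ship[2->3]=2 ship[1->2]=4 ship[0->1]=5 prod=5 -> inv=[9 10 17 2]
Step 7: demand=5,sold=2 ship[2->3]=2 ship[1->2]=4 ship[0->1]=5 prod=5 -> inv=[9 11 19 2]

9 11 19 2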